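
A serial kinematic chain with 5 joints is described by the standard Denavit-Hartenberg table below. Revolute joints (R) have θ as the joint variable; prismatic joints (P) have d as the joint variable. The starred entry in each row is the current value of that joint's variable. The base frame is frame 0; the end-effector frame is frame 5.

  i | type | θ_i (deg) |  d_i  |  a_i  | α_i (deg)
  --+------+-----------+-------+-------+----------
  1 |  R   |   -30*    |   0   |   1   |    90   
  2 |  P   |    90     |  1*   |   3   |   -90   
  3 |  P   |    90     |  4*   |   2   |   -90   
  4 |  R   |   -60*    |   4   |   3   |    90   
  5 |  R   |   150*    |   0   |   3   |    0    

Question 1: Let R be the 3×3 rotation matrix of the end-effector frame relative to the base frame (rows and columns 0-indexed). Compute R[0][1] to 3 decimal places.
0.250

End-effector y-axis (col 1 of R) = (0.2500,-0.4330,0.8660)
R[0][1] = 0.2500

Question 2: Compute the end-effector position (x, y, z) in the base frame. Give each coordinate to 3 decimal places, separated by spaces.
after link 1: o_1 = (0.8660, -0.5000, 0.0000)
after link 2: o_2 = (0.3660, -1.3660, 3.0000)
after link 3: o_3 = (-2.0981, 2.3660, 3.0000)
after link 4: o_4 = (-3.5981, 4.9641, -1.0000)
after link 5: o_5 = (-2.2990, 2.7141, -2.5000)

-2.299 2.714 -2.500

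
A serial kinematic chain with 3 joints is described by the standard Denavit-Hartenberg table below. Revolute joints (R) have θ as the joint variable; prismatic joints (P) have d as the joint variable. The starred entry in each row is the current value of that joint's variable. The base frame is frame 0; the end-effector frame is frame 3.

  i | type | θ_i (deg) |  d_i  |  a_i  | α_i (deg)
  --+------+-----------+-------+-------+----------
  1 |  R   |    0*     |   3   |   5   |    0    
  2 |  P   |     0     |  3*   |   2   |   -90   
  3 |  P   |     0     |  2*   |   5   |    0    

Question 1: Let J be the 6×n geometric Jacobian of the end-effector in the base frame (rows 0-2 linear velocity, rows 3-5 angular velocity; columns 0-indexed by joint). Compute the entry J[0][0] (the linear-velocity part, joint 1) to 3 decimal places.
axis z_0 = ẑ; lever o_n−o_0 = (12.0000,2.0000,6.0000)
cross product → J_v[:, 0] = (-2.0000,12.0000,0.0000)
J_ω[:, 0] = z_0
entry J[0][0] = -2.0000

-2.000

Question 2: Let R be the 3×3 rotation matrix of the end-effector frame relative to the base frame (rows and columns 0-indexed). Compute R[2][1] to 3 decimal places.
-1.000

End-effector y-axis (col 1 of R) = (0.0000,0.0000,-1.0000)
R[2][1] = -1.0000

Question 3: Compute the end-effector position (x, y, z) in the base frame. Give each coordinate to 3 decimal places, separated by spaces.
12.000 2.000 6.000

after link 1: o_1 = (5.0000, 0.0000, 3.0000)
after link 2: o_2 = (7.0000, 0.0000, 6.0000)
after link 3: o_3 = (12.0000, 2.0000, 6.0000)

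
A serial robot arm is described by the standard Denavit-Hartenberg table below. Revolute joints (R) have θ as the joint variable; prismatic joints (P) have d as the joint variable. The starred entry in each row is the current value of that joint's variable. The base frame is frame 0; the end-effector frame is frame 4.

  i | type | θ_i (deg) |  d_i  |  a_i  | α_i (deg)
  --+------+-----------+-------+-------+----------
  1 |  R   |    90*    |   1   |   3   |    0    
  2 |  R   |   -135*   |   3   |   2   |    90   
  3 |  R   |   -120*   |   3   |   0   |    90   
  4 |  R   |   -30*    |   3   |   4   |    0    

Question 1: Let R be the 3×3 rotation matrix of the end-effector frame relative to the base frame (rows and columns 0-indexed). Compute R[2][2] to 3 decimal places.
0.500

End-effector z-axis (col 2 of R) = (-0.6124,0.6124,0.5000)
R[2][2] = 0.5000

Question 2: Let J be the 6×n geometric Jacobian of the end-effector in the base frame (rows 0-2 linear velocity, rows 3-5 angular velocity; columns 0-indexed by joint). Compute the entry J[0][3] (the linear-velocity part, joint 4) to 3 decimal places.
-3.157

axis z_3 = (-0.6124,0.6124,0.5000); lever o_n−o_3 = (-1.6476,4.4761,-1.5000)
cross product → J_v[:, 3] = (-3.1566,-1.7424,-1.7321)
J_ω[:, 3] = z_3
entry J[0][3] = -3.1566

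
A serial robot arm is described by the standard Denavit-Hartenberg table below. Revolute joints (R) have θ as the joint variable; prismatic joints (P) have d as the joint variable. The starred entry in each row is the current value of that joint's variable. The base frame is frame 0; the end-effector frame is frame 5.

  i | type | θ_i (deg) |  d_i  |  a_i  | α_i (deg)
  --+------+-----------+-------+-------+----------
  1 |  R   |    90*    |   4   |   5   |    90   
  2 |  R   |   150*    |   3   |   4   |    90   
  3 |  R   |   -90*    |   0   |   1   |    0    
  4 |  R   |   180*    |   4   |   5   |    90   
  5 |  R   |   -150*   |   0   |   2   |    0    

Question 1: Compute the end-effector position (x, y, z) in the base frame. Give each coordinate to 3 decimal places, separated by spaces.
after link 1: o_1 = (0.0000, 5.0000, 4.0000)
after link 2: o_2 = (3.0000, 1.5359, 6.0000)
after link 3: o_3 = (2.0000, 1.5359, 6.0000)
after link 4: o_4 = (7.0000, 3.5359, 9.4641)
after link 5: o_5 = (5.2679, 3.0359, 8.5981)

5.268 3.036 8.598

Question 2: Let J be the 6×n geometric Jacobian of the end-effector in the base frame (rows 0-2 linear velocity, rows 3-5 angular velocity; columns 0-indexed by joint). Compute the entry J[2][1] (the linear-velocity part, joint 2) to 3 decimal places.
axis z_1 = (1.0000,-0.0000,0.0000); lever o_n−o_1 = (5.2679,-1.9641,4.5981)
cross product → J_v[:, 1] = (-0.0000,-4.5981,-1.9641)
J_ω[:, 1] = z_1
entry J[2][1] = -1.9641

-1.964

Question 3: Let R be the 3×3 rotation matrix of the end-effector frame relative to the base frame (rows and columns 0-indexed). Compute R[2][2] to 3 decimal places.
End-effector z-axis (col 2 of R) = (-0.0000,-0.8660,0.5000)
R[2][2] = 0.5000

0.500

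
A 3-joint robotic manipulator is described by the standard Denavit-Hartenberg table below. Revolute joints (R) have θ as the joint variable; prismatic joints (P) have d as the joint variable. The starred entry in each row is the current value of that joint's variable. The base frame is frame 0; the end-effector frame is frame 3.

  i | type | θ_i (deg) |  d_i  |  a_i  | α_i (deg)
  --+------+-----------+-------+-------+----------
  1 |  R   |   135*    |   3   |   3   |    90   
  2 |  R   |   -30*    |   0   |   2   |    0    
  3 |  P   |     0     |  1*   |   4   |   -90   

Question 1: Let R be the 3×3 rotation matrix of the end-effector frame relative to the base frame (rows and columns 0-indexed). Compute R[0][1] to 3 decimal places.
End-effector y-axis (col 1 of R) = (-0.7071,-0.7071,-0.0000)
R[0][1] = -0.7071

-0.707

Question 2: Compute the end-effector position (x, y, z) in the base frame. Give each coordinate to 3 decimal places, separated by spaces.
-5.088 6.503 0.000

after link 1: o_1 = (-2.1213, 2.1213, 3.0000)
after link 2: o_2 = (-3.3461, 3.3461, 2.0000)
after link 3: o_3 = (-5.0884, 6.5027, 0.0000)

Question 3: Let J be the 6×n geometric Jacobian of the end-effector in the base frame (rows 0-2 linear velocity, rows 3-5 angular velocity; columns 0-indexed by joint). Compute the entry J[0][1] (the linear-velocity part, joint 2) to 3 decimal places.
-2.121

axis z_1 = (0.7071,0.7071,0.0000); lever o_n−o_1 = (-2.9671,4.3813,-3.0000)
cross product → J_v[:, 1] = (-2.1213,2.1213,5.1962)
J_ω[:, 1] = z_1
entry J[0][1] = -2.1213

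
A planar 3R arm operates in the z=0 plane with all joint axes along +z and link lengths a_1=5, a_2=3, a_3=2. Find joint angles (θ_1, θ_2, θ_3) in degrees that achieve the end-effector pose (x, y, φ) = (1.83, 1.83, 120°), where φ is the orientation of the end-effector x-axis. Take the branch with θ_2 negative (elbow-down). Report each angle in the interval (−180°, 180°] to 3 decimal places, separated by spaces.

wrist centre = target − a_3·(cos φ, sin φ) = (2.8300, 0.0979)
cos θ_2 = (8.0185−5²−3²)/(2·5·3) = -0.8661; θ_2 = -150.0028° (elbow-down)
β = atan2(0.0979,2.8300) = 1.9823°; ψ = atan2(-1.4999,2.4018) = -31.9833°
θ_1 = β − ψ = 33.9656°
θ_3 = φ − θ_1 − θ_2 = -123.9628° (wrapped to (-180°,180°])

33.966 -150.003 -123.963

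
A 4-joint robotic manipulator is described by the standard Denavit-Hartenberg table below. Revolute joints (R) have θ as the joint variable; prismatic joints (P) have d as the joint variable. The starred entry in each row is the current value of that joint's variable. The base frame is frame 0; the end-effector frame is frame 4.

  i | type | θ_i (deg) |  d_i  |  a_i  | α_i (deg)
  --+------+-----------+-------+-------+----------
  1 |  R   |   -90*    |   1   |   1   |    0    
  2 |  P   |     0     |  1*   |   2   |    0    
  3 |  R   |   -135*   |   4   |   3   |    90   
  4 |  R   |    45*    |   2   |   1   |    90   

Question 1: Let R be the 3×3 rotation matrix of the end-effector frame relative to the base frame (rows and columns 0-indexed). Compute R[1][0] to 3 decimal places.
0.500

End-effector x-axis (col 0 of R) = (-0.5000,0.5000,0.7071)
R[1][0] = 0.5000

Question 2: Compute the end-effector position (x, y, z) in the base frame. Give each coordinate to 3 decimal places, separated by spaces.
after link 1: o_1 = (0.0000, -1.0000, 1.0000)
after link 2: o_2 = (0.0000, -3.0000, 2.0000)
after link 3: o_3 = (-2.1213, -0.8787, 6.0000)
after link 4: o_4 = (-1.2071, 1.0355, 6.7071)

-1.207 1.036 6.707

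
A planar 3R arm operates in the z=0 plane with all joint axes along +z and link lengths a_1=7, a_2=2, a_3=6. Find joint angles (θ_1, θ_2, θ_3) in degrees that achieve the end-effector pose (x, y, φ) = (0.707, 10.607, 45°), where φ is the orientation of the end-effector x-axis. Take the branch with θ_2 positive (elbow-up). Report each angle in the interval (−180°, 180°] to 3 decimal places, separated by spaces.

103.109 89.988 -148.097

wrist centre = target − a_3·(cos φ, sin φ) = (-3.5356, 6.3644)
cos θ_2 = (53.0058−7²−2²)/(2·7·2) = 0.0002; θ_2 = 89.9881° (elbow-up)
β = atan2(6.3644,-3.5356) = 119.0538°; ψ = atan2(2.0000,7.0004) = 15.9445°
θ_1 = β − ψ = 103.1093°
θ_3 = φ − θ_1 − θ_2 = -148.0974° (wrapped to (-180°,180°])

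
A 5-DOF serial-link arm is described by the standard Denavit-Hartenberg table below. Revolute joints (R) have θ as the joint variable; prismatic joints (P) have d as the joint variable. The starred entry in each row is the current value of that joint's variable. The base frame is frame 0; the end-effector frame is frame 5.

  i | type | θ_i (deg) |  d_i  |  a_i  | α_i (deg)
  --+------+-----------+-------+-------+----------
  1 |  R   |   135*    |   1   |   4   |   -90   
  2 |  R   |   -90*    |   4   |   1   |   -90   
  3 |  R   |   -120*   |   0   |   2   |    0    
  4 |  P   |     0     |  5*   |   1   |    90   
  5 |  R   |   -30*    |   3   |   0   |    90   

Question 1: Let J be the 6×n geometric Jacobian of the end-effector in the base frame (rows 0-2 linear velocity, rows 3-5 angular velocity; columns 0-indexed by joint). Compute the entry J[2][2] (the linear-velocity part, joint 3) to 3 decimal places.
1.098

axis z_2 = (-0.7071,0.7071,-0.0000); lever o_n−o_2 = (-4.3120,2.7591,-4.0981)
cross product → J_v[:, 2] = (-2.8978,-2.8978,1.0981)
J_ω[:, 2] = z_2
entry J[2][2] = 1.0981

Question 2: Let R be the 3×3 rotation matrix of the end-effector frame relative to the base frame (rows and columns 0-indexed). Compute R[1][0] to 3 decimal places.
End-effector x-axis (col 0 of R) = (-0.1768,-0.8839,-0.4330)
R[1][0] = -0.8839

-0.884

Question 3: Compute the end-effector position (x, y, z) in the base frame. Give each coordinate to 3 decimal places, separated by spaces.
after link 1: o_1 = (-2.8284, 2.8284, 1.0000)
after link 2: o_2 = (-5.6569, 0.0000, 2.0000)
after link 3: o_3 = (-6.8816, -1.2247, 1.0000)
after link 4: o_4 = (-11.0295, 1.6984, 0.5000)
after link 5: o_5 = (-9.9688, 2.7591, -2.0981)

-9.969 2.759 -2.098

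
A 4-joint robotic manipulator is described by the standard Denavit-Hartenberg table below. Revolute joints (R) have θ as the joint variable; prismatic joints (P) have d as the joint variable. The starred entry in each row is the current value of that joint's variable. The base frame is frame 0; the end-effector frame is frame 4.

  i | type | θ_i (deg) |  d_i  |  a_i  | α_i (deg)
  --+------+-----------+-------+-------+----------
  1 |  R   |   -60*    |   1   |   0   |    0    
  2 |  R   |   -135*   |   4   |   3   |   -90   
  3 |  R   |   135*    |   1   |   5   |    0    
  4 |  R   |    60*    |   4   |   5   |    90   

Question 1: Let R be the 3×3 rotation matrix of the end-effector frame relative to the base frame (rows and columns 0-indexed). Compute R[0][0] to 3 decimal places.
0.933

End-effector x-axis (col 0 of R) = (0.9330,-0.2500,0.2588)
R[0][0] = 0.9330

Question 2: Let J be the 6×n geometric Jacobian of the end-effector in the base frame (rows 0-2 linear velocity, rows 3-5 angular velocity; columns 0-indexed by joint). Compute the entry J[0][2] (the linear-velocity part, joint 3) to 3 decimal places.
2.165

axis z_2 = (-0.2588,-0.9659,0.0000); lever o_n−o_2 = (6.7860,-6.9947,-2.2414)
cross product → J_v[:, 2] = (2.1651,-0.5801,8.3652)
J_ω[:, 2] = z_2
entry J[0][2] = 2.1651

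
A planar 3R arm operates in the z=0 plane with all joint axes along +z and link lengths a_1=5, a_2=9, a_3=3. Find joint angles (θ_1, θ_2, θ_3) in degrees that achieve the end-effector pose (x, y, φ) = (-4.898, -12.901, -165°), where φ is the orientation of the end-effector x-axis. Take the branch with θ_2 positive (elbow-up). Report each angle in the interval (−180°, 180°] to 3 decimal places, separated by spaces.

-138.732 59.996 -86.264

wrist centre = target − a_3·(cos φ, sin φ) = (-2.0002, -12.1245)
cos θ_2 = (151.0054−5²−9²)/(2·5·9) = 0.5001; θ_2 = 59.9960° (elbow-up)
β = atan2(-12.1245,-2.0002) = -99.3679°; ψ = atan2(7.7939,9.5005) = 39.3643°
θ_1 = β − ψ = -138.7321°
θ_3 = φ − θ_1 − θ_2 = -86.2639° (wrapped to (-180°,180°])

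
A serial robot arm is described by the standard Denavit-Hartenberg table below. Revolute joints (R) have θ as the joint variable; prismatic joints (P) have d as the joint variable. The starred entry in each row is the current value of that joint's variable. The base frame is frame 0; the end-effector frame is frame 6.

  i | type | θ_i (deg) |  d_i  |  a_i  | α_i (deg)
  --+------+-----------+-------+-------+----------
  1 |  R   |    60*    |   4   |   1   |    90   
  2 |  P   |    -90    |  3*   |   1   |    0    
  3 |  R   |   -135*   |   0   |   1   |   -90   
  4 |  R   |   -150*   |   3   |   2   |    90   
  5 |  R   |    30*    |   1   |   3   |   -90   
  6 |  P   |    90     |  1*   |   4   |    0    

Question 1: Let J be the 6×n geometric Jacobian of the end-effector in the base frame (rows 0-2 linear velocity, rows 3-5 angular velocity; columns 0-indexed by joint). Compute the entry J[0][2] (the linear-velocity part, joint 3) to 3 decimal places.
2.268

axis z_2 = (0.8660,-0.5000,0.0000); lever o_n−o_2 = (2.4982,-4.9672,-4.5361)
cross product → J_v[:, 2] = (2.2681,3.9284,-3.0526)
J_ω[:, 2] = z_2
entry J[0][2] = 2.2681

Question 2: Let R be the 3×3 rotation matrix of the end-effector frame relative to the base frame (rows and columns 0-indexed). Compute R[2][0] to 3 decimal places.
0.354

End-effector x-axis (col 0 of R) = (0.5732,-0.7392,0.3536)
R[2][0] = 0.3536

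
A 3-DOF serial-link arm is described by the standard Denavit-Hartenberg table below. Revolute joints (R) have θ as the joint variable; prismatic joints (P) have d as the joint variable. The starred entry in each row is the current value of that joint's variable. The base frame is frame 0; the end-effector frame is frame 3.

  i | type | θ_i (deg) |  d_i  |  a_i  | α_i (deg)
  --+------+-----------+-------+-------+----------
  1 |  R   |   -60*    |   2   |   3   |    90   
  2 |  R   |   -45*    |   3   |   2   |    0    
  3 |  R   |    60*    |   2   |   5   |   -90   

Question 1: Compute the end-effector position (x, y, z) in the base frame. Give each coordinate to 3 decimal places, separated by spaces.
after link 1: o_1 = (1.5000, -2.5981, 2.0000)
after link 2: o_2 = (-0.3910, -5.3228, 0.5858)
after link 3: o_3 = (0.2918, -10.5054, 1.8799)

0.292 -10.505 1.880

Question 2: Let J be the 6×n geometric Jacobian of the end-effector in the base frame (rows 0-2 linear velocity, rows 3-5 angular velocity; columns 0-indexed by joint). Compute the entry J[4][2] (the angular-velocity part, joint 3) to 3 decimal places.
-0.500

axis z_2 = (-0.8660,-0.5000,0.0000); lever o_n−o_2 = (0.6828,-5.1826,1.2941)
cross product → J_v[:, 2] = (-0.6470,1.1207,4.8296)
J_ω[:, 2] = z_2
entry J[4][2] = -0.5000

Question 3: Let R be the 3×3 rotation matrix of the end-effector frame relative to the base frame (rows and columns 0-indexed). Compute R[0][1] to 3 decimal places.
End-effector y-axis (col 1 of R) = (0.8660,0.5000,-0.0000)
R[0][1] = 0.8660

0.866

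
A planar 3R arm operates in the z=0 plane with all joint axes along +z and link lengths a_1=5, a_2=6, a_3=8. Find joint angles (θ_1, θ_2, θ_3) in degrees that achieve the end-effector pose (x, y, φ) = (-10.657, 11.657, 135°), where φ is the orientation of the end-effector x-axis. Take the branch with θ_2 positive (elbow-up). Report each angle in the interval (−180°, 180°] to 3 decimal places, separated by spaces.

wrist centre = target − a_3·(cos φ, sin φ) = (-5.0001, 6.0001)
cos θ_2 = (61.0032−5²−6²)/(2·5·6) = 0.0001; θ_2 = 89.9969° (elbow-up)
β = atan2(6.0001,-5.0001) = 129.8057°; ψ = atan2(6.0000,5.0003) = 50.1926°
θ_1 = β − ψ = 79.6131°
θ_3 = φ − θ_1 − θ_2 = -34.6100° (wrapped to (-180°,180°])

79.613 89.997 -34.610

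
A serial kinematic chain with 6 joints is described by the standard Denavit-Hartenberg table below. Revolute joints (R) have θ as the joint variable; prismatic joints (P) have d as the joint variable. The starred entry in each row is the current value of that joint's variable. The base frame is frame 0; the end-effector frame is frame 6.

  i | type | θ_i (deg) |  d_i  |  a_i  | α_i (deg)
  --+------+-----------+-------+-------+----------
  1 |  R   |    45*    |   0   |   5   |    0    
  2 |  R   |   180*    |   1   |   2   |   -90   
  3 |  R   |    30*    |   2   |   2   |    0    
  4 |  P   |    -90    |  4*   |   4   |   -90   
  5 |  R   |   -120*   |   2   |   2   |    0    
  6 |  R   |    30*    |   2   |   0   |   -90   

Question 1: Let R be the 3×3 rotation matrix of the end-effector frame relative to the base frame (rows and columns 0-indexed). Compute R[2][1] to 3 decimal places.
End-effector y-axis (col 1 of R) = (0.6124,0.6124,0.5000)
R[2][1] = 0.5000

0.500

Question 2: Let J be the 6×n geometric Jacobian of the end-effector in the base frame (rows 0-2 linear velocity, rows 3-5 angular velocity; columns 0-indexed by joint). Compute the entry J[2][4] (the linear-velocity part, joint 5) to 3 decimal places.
axis z_4 = (-0.6124,-0.6124,-0.5000); lever o_n−o_4 = (-0.8712,-3.3207,-2.8660)
cross product → J_v[:, 4] = (0.0947,-1.3195,1.5000)
J_ω[:, 4] = z_4
entry J[2][4] = 1.5000

1.500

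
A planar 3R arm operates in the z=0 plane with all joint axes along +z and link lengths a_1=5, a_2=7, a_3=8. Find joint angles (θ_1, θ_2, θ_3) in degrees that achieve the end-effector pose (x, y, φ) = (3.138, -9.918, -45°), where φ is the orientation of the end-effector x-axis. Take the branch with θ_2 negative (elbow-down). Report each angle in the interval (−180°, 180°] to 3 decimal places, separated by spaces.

-31.169 -135.001 121.170

wrist centre = target − a_3·(cos φ, sin φ) = (-2.5189, -4.2611)
cos θ_2 = (24.5020−5²−7²)/(2·5·7) = -0.7071; θ_2 = -135.0006° (elbow-down)
β = atan2(-4.2611,-2.5189) = -120.5882°; ψ = atan2(-4.9497,0.0502) = -89.4189°
θ_1 = β − ψ = -31.1693°
θ_3 = φ − θ_1 − θ_2 = 121.1699° (wrapped to (-180°,180°])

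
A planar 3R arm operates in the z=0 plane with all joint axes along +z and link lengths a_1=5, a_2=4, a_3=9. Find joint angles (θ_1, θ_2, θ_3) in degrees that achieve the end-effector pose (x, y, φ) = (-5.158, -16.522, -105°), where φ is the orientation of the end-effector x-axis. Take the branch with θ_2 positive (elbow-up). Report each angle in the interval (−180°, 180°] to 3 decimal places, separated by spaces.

-129.726 44.990 -20.264

wrist centre = target − a_3·(cos φ, sin φ) = (-2.8286, -7.8287)
cos θ_2 = (69.2892−5²−4²)/(2·5·4) = 0.7072; θ_2 = 44.9901° (elbow-up)
β = atan2(-7.8287,-2.8286) = -109.8656°; ψ = atan2(2.8279,7.8289) = 19.8606°
θ_1 = β − ψ = -129.7262°
θ_3 = φ − θ_1 − θ_2 = -20.2639° (wrapped to (-180°,180°])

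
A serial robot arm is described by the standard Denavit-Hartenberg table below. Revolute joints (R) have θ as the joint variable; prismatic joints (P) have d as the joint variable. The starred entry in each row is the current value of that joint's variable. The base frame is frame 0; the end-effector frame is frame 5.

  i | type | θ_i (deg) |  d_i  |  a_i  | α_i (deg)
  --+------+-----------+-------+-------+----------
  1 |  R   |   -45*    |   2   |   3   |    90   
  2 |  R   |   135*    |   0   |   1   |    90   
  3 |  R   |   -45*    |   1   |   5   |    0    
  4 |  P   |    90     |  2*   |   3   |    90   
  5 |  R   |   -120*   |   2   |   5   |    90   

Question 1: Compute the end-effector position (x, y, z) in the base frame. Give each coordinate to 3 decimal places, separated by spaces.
after link 1: o_1 = (2.1213, -2.1213, 2.0000)
after link 2: o_2 = (1.6213, -1.6213, 2.7071)
after link 3: o_3 = (2.8536, 2.1464, 5.9142)
after link 4: o_4 = (1.2929, 0.7071, 8.8284)
after link 5: o_5 = (1.5546, 4.9454, 5.5166)

1.555 4.945 5.517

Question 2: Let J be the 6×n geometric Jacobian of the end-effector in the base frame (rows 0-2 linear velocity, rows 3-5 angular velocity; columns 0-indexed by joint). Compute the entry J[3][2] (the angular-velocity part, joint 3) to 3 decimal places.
0.500

axis z_2 = (0.5000,-0.5000,0.7071); lever o_n−o_2 = (-0.0667,6.5667,2.8095)
cross product → J_v[:, 2] = (-6.0481,-1.4519,3.2500)
J_ω[:, 2] = z_2
entry J[3][2] = 0.5000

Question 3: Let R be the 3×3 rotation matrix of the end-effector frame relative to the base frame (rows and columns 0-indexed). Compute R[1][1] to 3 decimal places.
End-effector y-axis (col 1 of R) = (0.1464,0.8536,0.5000)
R[1][1] = 0.8536

0.854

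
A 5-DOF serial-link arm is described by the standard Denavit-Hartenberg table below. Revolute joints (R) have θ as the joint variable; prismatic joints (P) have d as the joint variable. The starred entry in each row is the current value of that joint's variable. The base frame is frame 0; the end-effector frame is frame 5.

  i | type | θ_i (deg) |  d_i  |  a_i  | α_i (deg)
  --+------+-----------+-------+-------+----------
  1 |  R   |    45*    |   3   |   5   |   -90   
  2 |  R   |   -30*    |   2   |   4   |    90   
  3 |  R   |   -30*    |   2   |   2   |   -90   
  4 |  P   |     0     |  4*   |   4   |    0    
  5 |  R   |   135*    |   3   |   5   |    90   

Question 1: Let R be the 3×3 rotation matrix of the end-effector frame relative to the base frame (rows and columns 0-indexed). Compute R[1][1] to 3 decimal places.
End-effector y-axis (col 1 of R) = (-0.3062,0.9186,0.2500)
R[1][1] = 0.9186

0.919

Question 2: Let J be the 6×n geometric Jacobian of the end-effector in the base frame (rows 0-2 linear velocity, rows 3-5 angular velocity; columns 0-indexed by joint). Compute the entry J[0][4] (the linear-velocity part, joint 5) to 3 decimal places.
axis z_4 = (-0.3062,0.9186,0.2500); lever o_n−o_4 = (-2.7936,3.3807,-3.8428)
cross product → J_v[:, 4] = (-4.3750,-1.8750,1.5309)
J_ω[:, 4] = z_4
entry J[0][4] = -4.3750

-4.375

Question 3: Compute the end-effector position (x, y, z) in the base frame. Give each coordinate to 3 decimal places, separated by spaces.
after link 1: o_1 = (3.5355, 3.5355, 3.0000)
after link 2: o_2 = (4.5708, 7.3992, 5.0000)
after link 3: o_3 = (5.6315, 7.0457, 7.5981)
after link 4: o_4 = (7.9423, 11.4270, 10.3301)
after link 5: o_5 = (5.1487, 14.8077, 6.4873)

5.149 14.808 6.487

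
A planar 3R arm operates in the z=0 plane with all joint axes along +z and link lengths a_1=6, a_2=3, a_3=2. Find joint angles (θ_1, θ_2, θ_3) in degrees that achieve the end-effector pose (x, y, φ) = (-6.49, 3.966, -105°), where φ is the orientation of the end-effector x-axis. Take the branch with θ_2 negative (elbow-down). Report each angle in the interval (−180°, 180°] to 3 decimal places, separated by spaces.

150.000 -45.005 150.005

wrist centre = target − a_3·(cos φ, sin φ) = (-5.9724, 5.8979)
cos θ_2 = (70.4538−6²−3²)/(2·6·3) = 0.7070; θ_2 = -45.0047° (elbow-down)
β = atan2(5.8979,-5.9724) = 135.3596°; ψ = atan2(-2.1215,8.1211) = -14.6403°
θ_1 = β − ψ = 149.9999°
θ_3 = φ − θ_1 − θ_2 = 150.0048° (wrapped to (-180°,180°])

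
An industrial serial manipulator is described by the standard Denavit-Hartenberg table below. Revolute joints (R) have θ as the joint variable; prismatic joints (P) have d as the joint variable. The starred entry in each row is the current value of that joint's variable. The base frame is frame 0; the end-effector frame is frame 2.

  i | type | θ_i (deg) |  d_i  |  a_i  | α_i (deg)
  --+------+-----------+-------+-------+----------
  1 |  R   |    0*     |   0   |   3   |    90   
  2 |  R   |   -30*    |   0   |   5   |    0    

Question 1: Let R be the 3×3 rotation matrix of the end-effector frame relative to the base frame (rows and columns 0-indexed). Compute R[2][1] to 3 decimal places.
End-effector y-axis (col 1 of R) = (0.5000,0.0000,0.8660)
R[2][1] = 0.8660

0.866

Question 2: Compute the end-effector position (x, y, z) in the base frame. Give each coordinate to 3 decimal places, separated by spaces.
7.330 -0.000 -2.500

after link 1: o_1 = (3.0000, 0.0000, 0.0000)
after link 2: o_2 = (7.3301, -0.0000, -2.5000)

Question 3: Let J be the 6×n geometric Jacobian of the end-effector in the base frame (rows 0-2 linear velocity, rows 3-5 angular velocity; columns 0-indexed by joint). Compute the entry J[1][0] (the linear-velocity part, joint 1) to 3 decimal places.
7.330

axis z_0 = ẑ; lever o_n−o_0 = (7.3301,-0.0000,-2.5000)
cross product → J_v[:, 0] = (0.0000,7.3301,-0.0000)
J_ω[:, 0] = z_0
entry J[1][0] = 7.3301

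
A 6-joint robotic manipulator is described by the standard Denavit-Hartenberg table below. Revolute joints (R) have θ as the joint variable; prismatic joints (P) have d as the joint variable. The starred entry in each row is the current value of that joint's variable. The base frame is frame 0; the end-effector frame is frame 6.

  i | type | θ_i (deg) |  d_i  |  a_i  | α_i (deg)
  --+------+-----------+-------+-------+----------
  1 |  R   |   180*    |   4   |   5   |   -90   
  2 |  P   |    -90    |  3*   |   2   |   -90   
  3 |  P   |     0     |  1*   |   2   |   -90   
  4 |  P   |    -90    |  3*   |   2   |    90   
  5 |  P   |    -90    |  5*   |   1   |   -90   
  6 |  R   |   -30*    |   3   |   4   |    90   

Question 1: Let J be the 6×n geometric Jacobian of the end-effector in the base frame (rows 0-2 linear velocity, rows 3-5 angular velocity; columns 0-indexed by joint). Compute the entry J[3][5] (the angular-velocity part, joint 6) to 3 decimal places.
-1.000

axis z_5 = (-1.0000,0.0000,-0.0000); lever o_n−o_5 = (-3.0000,-3.4641,-2.0000)
cross product → J_v[:, 5] = (-0.0000,-2.0000,3.4641)
J_ω[:, 5] = z_5
entry J[3][5] = -1.0000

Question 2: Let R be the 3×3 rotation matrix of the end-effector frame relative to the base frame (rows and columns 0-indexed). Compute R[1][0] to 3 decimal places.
-0.866

End-effector x-axis (col 0 of R) = (-0.0000,-0.8660,-0.5000)
R[1][0] = -0.8660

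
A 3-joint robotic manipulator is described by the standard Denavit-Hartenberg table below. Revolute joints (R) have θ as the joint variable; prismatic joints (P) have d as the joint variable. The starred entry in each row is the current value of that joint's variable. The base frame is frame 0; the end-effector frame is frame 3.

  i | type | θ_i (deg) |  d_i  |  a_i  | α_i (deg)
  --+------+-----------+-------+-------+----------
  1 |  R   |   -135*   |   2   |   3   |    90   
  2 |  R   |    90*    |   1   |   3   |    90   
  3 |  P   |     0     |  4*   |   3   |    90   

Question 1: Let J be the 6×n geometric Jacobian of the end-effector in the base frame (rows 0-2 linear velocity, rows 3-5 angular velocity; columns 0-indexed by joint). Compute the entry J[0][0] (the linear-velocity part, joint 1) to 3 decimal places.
axis z_0 = ẑ; lever o_n−o_0 = (-5.6569,-4.2426,8.0000)
cross product → J_v[:, 0] = (4.2426,-5.6569,0.0000)
J_ω[:, 0] = z_0
entry J[0][0] = 4.2426

4.243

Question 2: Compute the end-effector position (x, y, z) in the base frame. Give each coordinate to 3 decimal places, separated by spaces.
after link 1: o_1 = (-2.1213, -2.1213, 2.0000)
after link 2: o_2 = (-2.8284, -1.4142, 5.0000)
after link 3: o_3 = (-5.6569, -4.2426, 8.0000)

-5.657 -4.243 8.000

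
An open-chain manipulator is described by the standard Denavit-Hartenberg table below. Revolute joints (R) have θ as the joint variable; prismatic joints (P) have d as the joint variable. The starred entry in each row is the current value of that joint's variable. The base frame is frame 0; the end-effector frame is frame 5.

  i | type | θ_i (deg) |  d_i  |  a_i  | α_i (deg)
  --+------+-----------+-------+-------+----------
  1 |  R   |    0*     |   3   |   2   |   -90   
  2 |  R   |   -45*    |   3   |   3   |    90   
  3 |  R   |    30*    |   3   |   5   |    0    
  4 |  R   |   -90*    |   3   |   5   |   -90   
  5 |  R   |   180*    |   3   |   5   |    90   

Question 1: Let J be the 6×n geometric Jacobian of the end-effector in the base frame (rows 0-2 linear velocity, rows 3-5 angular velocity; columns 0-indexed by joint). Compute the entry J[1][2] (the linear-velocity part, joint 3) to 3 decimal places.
axis z_2 = (-0.7071,0.0000,0.7071); lever o_n−o_2 = (0.6563,4.0000,9.1416)
cross product → J_v[:, 2] = (-2.8284,6.9282,-2.8284)
J_ω[:, 2] = z_2
entry J[1][2] = 6.9282

6.928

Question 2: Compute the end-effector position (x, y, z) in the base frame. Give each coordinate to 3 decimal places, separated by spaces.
4.778 7.000 14.263

after link 1: o_1 = (2.0000, 0.0000, 3.0000)
after link 2: o_2 = (4.1213, 3.0000, 5.1213)
after link 3: o_3 = (5.0619, 5.5000, 10.3045)
after link 4: o_4 = (4.7083, 1.1699, 14.1936)
after link 5: o_5 = (4.7777, 7.0000, 14.2629)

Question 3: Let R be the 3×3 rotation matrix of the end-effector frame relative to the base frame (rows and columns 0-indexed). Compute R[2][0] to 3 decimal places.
End-effector x-axis (col 0 of R) = (-0.3536,0.8660,-0.3536)
R[2][0] = -0.3536

-0.354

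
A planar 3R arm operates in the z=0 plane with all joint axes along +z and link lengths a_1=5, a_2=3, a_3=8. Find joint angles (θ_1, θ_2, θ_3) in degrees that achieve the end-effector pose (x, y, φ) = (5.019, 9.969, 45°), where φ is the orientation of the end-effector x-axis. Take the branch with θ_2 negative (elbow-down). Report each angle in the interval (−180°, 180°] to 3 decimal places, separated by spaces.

wrist centre = target − a_3·(cos φ, sin φ) = (-0.6379, 4.3121)
cos θ_2 = (19.0015−5²−3²)/(2·5·3) = -0.5000; θ_2 = -119.9968° (elbow-down)
β = atan2(4.3121,-0.6379) = 98.4142°; ψ = atan2(-2.5982,3.5001) = -36.5865°
θ_1 = β − ψ = 135.0007°
θ_3 = φ − θ_1 − θ_2 = 29.9961° (wrapped to (-180°,180°])

135.001 -119.997 29.996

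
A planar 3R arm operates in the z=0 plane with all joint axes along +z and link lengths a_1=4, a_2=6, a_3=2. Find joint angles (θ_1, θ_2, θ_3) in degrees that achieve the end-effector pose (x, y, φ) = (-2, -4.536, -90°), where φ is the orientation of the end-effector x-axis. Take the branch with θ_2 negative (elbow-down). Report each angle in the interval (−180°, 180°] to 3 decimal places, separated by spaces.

wrist centre = target − a_3·(cos φ, sin φ) = (-2.0000, -2.5360)
cos θ_2 = (10.4313−4²−6²)/(2·4·6) = -0.8660; θ_2 = -149.9988° (elbow-down)
β = atan2(-2.5360,-2.0000) = -128.2608°; ψ = atan2(-3.0001,-1.1961) = -111.7362°
θ_1 = β − ψ = -16.5246°
θ_3 = φ − θ_1 − θ_2 = 76.5234° (wrapped to (-180°,180°])

-16.525 -149.999 76.523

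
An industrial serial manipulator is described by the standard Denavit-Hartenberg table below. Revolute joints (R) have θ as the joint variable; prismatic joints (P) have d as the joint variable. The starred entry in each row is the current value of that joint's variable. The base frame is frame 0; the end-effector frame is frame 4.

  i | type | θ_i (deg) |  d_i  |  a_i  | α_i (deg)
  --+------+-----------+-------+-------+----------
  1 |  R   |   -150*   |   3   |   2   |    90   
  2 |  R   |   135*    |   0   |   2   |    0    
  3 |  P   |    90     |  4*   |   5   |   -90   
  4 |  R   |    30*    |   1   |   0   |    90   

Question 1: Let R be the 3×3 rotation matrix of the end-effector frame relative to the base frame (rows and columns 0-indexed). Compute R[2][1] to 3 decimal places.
End-effector y-axis (col 1 of R) = (-0.6124,-0.3536,-0.7071)
R[2][1] = -0.7071

-0.707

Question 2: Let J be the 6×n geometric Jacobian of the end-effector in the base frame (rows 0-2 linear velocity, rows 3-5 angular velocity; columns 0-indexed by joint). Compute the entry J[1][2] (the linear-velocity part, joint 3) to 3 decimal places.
0.866

prismatic axis z_2 = (-0.5000,0.8660,0.0000)
J_v[:, 2] = z_2; J_ω[:, 2] = (0,0,0)
entry J[1][2] = 0.8660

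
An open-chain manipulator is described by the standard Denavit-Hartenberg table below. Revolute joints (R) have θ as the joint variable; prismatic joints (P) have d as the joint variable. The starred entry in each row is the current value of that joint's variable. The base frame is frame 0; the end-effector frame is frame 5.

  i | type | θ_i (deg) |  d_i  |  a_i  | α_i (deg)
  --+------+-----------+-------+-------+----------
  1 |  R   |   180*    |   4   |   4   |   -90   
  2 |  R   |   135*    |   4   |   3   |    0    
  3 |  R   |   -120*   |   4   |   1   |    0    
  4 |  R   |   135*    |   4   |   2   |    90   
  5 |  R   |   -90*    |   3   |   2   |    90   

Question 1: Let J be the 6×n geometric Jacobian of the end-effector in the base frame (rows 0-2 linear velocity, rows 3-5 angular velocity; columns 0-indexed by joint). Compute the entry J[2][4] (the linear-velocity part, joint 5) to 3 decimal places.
-1.000

axis z_4 = (-0.5000,-0.0000,-0.8660); lever o_n−o_4 = (-1.5000,2.0000,-2.5981)
cross product → J_v[:, 4] = (1.7321,-0.0000,-1.0000)
J_ω[:, 4] = z_4
entry J[2][4] = -1.0000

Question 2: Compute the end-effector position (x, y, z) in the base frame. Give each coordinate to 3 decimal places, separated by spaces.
after link 1: o_1 = (-4.0000, 0.0000, 4.0000)
after link 2: o_2 = (-1.8787, -4.0000, 1.8787)
after link 3: o_3 = (-2.8446, -8.0000, 1.6199)
after link 4: o_4 = (-1.1126, -12.0000, 0.6199)
after link 5: o_5 = (-2.6126, -10.0000, -1.9782)

-2.613 -10.000 -1.978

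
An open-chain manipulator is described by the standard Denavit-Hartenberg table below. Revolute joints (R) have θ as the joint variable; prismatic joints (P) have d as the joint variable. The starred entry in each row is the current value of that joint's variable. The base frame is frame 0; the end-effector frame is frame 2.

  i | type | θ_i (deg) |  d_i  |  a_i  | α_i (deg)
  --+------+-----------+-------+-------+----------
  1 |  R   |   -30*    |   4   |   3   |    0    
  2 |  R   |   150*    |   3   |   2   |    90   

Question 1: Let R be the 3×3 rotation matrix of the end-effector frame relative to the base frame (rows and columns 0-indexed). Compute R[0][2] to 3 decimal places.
0.866

End-effector z-axis (col 2 of R) = (0.8660,0.5000,0.0000)
R[0][2] = 0.8660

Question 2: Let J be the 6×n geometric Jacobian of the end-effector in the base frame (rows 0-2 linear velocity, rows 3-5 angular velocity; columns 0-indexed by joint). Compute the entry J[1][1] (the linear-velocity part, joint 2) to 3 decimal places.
-1.000

axis z_1 = (0.0000,0.0000,1.0000); lever o_n−o_1 = (-1.0000,1.7321,3.0000)
cross product → J_v[:, 1] = (-1.7321,-1.0000,0.0000)
J_ω[:, 1] = z_1
entry J[1][1] = -1.0000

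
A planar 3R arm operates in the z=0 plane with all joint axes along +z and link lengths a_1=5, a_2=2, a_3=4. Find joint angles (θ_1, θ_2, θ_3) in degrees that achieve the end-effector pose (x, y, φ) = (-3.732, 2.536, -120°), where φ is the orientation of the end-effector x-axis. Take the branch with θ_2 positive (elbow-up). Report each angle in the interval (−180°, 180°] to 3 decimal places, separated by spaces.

90.000 59.997 90.003

wrist centre = target − a_3·(cos φ, sin φ) = (-1.7320, 6.0001)
cos θ_2 = (39.0010−5²−2²)/(2·5·2) = 0.5001; θ_2 = 59.9965° (elbow-up)
β = atan2(6.0001,-1.7320) = 106.1014°; ψ = atan2(1.7320,6.0001) = 16.1013°
θ_1 = β − ψ = 90.0001°
θ_3 = φ − θ_1 − θ_2 = 90.0034° (wrapped to (-180°,180°])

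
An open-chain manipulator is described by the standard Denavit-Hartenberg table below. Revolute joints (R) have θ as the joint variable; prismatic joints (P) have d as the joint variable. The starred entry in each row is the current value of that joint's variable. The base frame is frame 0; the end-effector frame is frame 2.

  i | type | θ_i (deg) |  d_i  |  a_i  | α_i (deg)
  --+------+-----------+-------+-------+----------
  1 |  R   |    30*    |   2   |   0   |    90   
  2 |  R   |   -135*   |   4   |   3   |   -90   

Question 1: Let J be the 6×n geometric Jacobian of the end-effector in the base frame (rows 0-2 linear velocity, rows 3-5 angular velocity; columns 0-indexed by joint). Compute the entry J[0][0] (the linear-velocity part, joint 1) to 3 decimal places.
axis z_0 = ẑ; lever o_n−o_0 = (0.1629,-4.5248,-0.1213)
cross product → J_v[:, 0] = (4.5248,0.1629,-0.0000)
J_ω[:, 0] = z_0
entry J[0][0] = 4.5248

4.525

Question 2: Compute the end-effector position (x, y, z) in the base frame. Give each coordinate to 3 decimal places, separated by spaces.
after link 1: o_1 = (0.0000, 0.0000, 2.0000)
after link 2: o_2 = (0.1629, -4.5248, -0.1213)

0.163 -4.525 -0.121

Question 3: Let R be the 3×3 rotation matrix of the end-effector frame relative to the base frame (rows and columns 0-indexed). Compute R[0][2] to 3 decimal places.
0.612

End-effector z-axis (col 2 of R) = (0.6124,0.3536,-0.7071)
R[0][2] = 0.6124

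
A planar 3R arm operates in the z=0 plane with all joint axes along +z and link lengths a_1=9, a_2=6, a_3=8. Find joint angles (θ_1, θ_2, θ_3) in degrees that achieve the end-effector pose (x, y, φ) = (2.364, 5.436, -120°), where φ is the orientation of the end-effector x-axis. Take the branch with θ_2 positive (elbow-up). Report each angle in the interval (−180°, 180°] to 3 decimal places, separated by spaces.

45.002 44.995 150.003

wrist centre = target − a_3·(cos φ, sin φ) = (6.3640, 12.3642)
cos θ_2 = (193.3740−9²−6²)/(2·9·6) = 0.7072; θ_2 = 44.9951° (elbow-up)
β = atan2(12.3642,6.3640) = 62.7646°; ψ = atan2(4.2423,13.2430) = 17.7624°
θ_1 = β − ψ = 45.0022°
θ_3 = φ − θ_1 − θ_2 = 150.0027° (wrapped to (-180°,180°])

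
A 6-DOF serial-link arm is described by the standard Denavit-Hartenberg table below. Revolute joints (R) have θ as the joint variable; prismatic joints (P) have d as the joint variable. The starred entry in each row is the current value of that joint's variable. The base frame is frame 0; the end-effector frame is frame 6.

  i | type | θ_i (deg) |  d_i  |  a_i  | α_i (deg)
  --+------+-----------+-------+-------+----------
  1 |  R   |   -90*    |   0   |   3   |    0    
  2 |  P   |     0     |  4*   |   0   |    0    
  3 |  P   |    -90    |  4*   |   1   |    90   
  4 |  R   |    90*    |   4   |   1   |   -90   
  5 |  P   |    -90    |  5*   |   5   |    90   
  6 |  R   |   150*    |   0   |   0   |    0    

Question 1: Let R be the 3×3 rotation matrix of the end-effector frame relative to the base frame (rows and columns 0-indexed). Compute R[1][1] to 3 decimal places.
End-effector y-axis (col 1 of R) = (-0.8660,-0.5000,-0.0000)
R[1][1] = -0.5000

-0.500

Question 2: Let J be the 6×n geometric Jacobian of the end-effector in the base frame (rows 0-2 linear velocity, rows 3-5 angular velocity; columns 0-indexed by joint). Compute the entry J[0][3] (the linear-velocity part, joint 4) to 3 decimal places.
axis z_3 = (-0.0000,1.0000,0.0000); lever o_n−o_3 = (5.0000,9.0000,1.0000)
cross product → J_v[:, 3] = (1.0000,0.0000,-5.0000)
J_ω[:, 3] = z_3
entry J[0][3] = 1.0000

1.000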